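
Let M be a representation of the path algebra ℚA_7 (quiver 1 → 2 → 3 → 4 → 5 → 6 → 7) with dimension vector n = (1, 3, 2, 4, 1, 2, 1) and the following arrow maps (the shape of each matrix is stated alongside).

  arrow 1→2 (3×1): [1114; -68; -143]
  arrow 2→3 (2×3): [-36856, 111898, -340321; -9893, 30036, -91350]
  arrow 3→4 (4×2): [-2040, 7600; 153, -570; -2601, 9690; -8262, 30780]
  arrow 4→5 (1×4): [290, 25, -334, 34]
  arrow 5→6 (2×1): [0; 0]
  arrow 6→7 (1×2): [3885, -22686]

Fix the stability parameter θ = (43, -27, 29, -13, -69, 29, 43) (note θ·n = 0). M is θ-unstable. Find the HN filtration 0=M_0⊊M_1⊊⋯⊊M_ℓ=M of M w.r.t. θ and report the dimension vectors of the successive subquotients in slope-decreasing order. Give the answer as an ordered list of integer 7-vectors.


Via rank(M_{q-1}∘⋯∘M_p): M ≅ I[1,5], I[2,2], I[2,3], I[4,4]^3, I[6,6], I[6,7].
μ_θ-semistable layers: μ^(1)=43; μ^(2)=29; μ^(3)=-37/5; μ^(4)=-13; μ^(5)=-27

((0, 0, 0, 0, 0, 0, 1); (0, 0, 1, 0, 0, 2, 0); (1, 1, 1, 1, 1, 0, 0); (0, 0, 0, 3, 0, 0, 0); (0, 2, 0, 0, 0, 0, 0))


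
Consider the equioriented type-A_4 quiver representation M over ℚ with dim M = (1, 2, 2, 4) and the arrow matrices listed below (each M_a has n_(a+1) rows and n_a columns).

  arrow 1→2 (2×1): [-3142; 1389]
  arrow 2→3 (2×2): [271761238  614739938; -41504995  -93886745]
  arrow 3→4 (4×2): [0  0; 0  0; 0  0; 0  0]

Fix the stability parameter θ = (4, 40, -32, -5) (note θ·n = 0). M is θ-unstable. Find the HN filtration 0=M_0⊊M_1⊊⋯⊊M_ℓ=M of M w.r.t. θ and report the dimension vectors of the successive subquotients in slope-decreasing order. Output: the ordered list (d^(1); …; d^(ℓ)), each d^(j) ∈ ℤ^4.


Interval decomposition of M: I[1,3], I[2,2], I[3,3], I[4,4]^4.
HN type (ℓ=4): μ^(1)=40; μ^(2)=4; μ^(3)=-5; μ^(4)=-32

((0, 1, 0, 0); (1, 1, 1, 0); (0, 0, 0, 4); (0, 0, 1, 0))


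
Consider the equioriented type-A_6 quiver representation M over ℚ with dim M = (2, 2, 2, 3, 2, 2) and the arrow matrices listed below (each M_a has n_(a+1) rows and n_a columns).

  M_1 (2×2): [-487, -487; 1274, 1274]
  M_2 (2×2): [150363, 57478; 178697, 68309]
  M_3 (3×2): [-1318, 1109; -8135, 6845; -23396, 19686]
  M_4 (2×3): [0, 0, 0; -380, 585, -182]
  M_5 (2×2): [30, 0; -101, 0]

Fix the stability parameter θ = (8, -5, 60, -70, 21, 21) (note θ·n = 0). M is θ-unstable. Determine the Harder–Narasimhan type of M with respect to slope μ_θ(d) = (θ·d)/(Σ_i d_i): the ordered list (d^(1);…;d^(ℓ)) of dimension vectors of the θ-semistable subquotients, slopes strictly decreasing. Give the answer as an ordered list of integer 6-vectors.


Interval decomposition of M: I[1,1], I[1,5], I[2,4], I[4,4], I[5,6], I[6,6].
HN type (ℓ=5): μ^(1)=21; μ^(2)=8; μ^(3)=-7/4; μ^(4)=-5; μ^(5)=-70

((0, 0, 0, 0, 2, 2); (1, 0, 0, 0, 0, 0); (1, 1, 1, 1, 0, 0); (0, 1, 1, 1, 0, 0); (0, 0, 0, 1, 0, 0))


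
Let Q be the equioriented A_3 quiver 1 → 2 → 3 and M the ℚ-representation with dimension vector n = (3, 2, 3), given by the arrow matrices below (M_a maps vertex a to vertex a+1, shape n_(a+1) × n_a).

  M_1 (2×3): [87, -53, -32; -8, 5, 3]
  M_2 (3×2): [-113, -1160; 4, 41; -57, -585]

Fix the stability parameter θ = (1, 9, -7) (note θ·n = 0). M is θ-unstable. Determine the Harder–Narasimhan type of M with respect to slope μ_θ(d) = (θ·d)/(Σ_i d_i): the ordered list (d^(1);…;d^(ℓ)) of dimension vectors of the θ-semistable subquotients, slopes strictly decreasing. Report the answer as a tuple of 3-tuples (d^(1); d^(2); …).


Via rank(M_{q-1}∘⋯∘M_p): M ≅ I[1,1], I[1,3]^2, I[3,3].
μ_θ-semistable layers: μ^(1)=1; μ^(2)=-7

((3, 2, 2); (0, 0, 1))


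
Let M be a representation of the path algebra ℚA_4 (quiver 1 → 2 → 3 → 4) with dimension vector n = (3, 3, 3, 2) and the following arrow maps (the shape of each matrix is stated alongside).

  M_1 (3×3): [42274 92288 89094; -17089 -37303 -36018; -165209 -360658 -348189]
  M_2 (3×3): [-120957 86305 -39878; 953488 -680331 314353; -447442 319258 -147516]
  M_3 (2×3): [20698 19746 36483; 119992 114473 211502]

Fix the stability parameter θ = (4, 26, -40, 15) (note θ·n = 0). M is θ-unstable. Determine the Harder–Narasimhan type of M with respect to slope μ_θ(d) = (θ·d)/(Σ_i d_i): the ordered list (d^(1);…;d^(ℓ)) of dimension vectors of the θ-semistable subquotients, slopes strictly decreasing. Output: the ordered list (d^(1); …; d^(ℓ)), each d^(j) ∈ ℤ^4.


Interval decomposition of M: I[1,1], I[1,3], I[1,4], I[2,2], I[3,4].
HN type (ℓ=5): μ^(1)=26; μ^(2)=15; μ^(3)=4; μ^(4)=-10/3; μ^(5)=-40

((0, 1, 0, 0); (0, 0, 0, 2); (1, 0, 0, 0); (2, 2, 2, 0); (0, 0, 1, 0))


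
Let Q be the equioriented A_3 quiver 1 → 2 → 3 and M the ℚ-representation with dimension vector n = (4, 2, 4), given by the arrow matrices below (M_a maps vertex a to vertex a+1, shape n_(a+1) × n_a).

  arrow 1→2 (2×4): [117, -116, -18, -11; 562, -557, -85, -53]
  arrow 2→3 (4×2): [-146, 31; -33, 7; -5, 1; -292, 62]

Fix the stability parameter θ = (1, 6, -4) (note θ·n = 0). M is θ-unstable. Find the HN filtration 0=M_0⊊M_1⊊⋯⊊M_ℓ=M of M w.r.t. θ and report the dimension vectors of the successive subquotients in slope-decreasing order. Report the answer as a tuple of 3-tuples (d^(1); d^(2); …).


Barcode: M ≅ I[1,1]^2, I[1,3]^2, I[3,3]^2. HN layers by μ_θ (2 steps, strictly decreasing):
  μ^(1)=1; μ^(2)=-4

((4, 2, 2); (0, 0, 2))


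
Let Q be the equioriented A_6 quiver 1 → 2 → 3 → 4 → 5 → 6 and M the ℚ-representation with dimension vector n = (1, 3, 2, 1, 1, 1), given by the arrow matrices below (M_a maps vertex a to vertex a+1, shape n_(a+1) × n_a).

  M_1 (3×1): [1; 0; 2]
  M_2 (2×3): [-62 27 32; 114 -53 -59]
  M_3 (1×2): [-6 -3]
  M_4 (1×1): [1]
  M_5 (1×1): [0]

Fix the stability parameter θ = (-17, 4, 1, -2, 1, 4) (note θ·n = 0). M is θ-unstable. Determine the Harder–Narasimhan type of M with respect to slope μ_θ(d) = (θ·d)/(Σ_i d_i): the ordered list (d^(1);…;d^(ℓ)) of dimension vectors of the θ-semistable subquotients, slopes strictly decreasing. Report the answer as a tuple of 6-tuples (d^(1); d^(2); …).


Via rank(M_{q-1}∘⋯∘M_p): M ≅ I[1,3], I[2,2], I[2,5], I[6,6].
μ_θ-semistable layers: μ^(1)=4; μ^(2)=5/2; μ^(3)=1; μ^(4)=-17

((0, 1, 0, 0, 0, 1); (0, 1, 1, 0, 0, 0); (0, 1, 1, 1, 1, 0); (1, 0, 0, 0, 0, 0))


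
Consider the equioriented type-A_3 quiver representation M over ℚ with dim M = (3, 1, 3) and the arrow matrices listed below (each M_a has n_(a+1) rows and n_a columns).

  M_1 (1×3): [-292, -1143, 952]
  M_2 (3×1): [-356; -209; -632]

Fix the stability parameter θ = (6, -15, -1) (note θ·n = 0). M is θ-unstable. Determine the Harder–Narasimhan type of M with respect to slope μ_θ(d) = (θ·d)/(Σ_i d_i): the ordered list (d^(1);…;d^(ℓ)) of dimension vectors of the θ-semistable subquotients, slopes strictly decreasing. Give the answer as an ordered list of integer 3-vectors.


Barcode: M ≅ I[1,1]^2, I[1,3], I[3,3]^2. HN layers by μ_θ (3 steps, strictly decreasing):
  μ^(1)=6; μ^(2)=-1; μ^(3)=-9/2

((2, 0, 0); (0, 0, 3); (1, 1, 0))


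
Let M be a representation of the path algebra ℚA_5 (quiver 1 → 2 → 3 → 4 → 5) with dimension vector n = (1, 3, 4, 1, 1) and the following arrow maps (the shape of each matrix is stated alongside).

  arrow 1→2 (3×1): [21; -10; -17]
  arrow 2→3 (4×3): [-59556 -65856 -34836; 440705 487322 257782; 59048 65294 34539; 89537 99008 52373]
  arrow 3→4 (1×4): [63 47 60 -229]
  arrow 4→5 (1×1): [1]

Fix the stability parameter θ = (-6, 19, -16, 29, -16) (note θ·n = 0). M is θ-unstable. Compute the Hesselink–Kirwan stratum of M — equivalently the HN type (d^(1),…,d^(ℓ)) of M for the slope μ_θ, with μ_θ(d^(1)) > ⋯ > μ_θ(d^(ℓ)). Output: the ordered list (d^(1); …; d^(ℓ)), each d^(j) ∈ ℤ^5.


Interval decomposition of M: I[1,5], I[2,2], I[2,3], I[3,3]^2.
HN type (ℓ=5): μ^(1)=19; μ^(2)=13/2; μ^(3)=3/2; μ^(4)=-6; μ^(5)=-16

((0, 1, 0, 0, 0); (0, 0, 0, 1, 1); (0, 2, 2, 0, 0); (1, 0, 0, 0, 0); (0, 0, 2, 0, 0))


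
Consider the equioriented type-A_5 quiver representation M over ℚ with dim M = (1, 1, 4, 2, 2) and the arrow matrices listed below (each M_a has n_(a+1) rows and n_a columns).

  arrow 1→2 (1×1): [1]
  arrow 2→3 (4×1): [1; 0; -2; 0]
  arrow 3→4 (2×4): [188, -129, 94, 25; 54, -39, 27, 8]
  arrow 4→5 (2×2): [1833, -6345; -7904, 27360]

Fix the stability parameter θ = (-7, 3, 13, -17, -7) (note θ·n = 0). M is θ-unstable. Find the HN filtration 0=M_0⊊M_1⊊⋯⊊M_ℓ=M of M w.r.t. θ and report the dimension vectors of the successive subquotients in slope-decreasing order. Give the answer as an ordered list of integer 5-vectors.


Barcode: M ≅ I[1,3], I[3,3], I[3,4], I[3,5], I[5,5]. HN layers by μ_θ (5 steps, strictly decreasing):
  μ^(1)=13; μ^(2)=3; μ^(3)=-2; μ^(4)=-11/3; μ^(5)=-7

((0, 0, 2, 0, 0); (0, 1, 0, 0, 0); (0, 0, 1, 1, 0); (0, 0, 1, 1, 1); (1, 0, 0, 0, 1))


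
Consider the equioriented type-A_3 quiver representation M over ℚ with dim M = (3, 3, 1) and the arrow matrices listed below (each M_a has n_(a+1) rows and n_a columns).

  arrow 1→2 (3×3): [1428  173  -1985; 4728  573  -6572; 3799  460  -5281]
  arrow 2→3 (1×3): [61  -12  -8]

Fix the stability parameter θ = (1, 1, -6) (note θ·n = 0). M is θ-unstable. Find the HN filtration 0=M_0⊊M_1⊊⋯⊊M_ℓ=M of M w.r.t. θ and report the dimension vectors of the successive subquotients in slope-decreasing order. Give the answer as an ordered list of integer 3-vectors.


Interval decomposition of M: I[1,2]^2, I[1,3].
HN type (ℓ=2): μ^(1)=1; μ^(2)=-4/3

((2, 2, 0); (1, 1, 1))


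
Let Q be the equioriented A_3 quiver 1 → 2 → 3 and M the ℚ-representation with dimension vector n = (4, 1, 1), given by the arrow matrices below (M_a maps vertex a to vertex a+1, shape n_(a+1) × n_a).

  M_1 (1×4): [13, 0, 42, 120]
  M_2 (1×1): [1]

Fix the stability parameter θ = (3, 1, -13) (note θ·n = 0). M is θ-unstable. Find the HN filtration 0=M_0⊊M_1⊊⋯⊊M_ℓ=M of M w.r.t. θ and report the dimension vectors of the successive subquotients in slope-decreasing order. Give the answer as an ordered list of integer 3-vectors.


Interval decomposition of M: I[1,1]^3, I[1,3].
HN type (ℓ=2): μ^(1)=3; μ^(2)=-3

((3, 0, 0); (1, 1, 1))


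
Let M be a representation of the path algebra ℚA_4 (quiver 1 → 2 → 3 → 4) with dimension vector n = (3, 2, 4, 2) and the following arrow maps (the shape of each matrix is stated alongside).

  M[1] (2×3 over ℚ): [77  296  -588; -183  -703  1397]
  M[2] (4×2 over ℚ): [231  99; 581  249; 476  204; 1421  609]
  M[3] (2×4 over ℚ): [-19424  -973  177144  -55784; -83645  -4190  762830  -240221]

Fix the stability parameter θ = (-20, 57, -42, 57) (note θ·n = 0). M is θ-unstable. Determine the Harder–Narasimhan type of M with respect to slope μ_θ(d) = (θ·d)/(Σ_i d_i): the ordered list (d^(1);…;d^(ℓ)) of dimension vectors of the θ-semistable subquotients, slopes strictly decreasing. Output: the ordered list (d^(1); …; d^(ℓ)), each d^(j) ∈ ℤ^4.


Barcode: M ≅ I[1,1], I[1,2], I[1,4], I[3,3]^2, I[3,4]. HN layers by μ_θ (4 steps, strictly decreasing):
  μ^(1)=57; μ^(2)=15/2; μ^(3)=-20; μ^(4)=-42

((0, 1, 0, 2); (0, 1, 1, 0); (3, 0, 0, 0); (0, 0, 3, 0))


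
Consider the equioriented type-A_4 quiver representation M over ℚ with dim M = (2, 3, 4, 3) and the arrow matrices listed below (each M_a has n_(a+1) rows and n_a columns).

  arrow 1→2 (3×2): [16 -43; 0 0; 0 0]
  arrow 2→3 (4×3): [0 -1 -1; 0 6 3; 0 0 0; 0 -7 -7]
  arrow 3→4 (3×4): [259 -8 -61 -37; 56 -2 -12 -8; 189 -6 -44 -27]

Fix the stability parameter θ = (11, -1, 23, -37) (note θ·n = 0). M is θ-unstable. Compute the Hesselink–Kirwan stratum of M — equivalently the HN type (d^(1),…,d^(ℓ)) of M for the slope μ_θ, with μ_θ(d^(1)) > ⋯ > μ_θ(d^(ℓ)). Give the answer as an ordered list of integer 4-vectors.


Barcode: M ≅ I[1,1], I[1,2], I[2,3], I[2,4], I[3,4]^2. HN layers by μ_θ (6 steps, strictly decreasing):
  μ^(1)=23; μ^(2)=11; μ^(3)=5; μ^(4)=-1; μ^(5)=-5; μ^(6)=-7

((0, 0, 1, 0); (1, 0, 0, 0); (1, 1, 0, 0); (0, 1, 0, 0); (0, 1, 1, 1); (0, 0, 2, 2))


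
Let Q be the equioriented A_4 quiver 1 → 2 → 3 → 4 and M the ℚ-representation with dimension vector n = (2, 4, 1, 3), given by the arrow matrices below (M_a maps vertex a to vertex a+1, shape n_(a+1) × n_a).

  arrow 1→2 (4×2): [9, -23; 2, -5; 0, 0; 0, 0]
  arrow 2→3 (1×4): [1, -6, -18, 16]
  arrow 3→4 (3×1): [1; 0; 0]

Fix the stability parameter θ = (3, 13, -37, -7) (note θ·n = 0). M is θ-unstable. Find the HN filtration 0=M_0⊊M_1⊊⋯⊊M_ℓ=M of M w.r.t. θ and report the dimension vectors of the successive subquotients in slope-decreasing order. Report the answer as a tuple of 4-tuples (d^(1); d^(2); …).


Via rank(M_{q-1}∘⋯∘M_p): M ≅ I[1,2], I[1,4], I[2,2]^2, I[4,4]^2.
μ_θ-semistable layers: μ^(1)=13; μ^(2)=3; μ^(3)=-7

((0, 3, 0, 0); (1, 0, 0, 0); (1, 1, 1, 3))


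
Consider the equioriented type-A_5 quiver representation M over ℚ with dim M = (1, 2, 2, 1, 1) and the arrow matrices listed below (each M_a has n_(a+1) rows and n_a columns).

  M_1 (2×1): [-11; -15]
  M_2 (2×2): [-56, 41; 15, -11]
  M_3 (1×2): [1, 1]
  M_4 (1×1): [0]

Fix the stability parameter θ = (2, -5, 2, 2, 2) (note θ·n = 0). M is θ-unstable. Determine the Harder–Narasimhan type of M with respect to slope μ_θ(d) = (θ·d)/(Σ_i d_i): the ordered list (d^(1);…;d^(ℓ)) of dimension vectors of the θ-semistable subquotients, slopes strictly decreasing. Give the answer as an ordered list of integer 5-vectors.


Barcode: M ≅ I[1,4], I[2,3], I[5,5]. HN layers by μ_θ (3 steps, strictly decreasing):
  μ^(1)=2; μ^(2)=-3/2; μ^(3)=-5

((0, 0, 2, 1, 1); (1, 1, 0, 0, 0); (0, 1, 0, 0, 0))


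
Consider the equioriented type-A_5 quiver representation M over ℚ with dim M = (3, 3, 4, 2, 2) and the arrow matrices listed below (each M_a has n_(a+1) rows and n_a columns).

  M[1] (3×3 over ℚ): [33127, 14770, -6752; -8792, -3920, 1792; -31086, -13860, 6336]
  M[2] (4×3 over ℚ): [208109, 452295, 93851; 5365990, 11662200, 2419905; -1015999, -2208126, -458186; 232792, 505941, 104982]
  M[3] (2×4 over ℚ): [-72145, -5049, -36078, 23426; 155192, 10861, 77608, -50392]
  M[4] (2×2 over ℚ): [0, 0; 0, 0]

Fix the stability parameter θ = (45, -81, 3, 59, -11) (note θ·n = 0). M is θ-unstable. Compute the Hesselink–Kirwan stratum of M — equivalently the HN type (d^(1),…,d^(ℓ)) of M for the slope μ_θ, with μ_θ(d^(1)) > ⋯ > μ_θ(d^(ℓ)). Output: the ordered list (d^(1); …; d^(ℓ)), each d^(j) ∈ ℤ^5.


Barcode: M ≅ I[1,1]^2, I[1,4], I[2,3], I[2,4], I[3,3], I[5,5]^2. HN layers by μ_θ (6 steps, strictly decreasing):
  μ^(1)=59; μ^(2)=45; μ^(3)=3; μ^(4)=-11; μ^(5)=-18; μ^(6)=-81

((0, 0, 0, 2, 0); (2, 0, 0, 0, 0); (0, 0, 4, 0, 0); (0, 0, 0, 0, 2); (1, 1, 0, 0, 0); (0, 2, 0, 0, 0))


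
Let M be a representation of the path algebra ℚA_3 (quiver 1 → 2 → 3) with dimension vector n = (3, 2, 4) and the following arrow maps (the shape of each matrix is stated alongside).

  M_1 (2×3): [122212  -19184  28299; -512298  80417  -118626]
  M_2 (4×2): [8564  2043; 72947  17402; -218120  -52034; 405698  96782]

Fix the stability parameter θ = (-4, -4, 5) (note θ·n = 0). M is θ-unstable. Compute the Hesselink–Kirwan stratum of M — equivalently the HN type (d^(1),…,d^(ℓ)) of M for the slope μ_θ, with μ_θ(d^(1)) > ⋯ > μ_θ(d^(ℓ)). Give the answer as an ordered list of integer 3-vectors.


Barcode: M ≅ I[1,1], I[1,3]^2, I[3,3]^2. HN layers by μ_θ (2 steps, strictly decreasing):
  μ^(1)=5; μ^(2)=-4

((0, 0, 4); (3, 2, 0))


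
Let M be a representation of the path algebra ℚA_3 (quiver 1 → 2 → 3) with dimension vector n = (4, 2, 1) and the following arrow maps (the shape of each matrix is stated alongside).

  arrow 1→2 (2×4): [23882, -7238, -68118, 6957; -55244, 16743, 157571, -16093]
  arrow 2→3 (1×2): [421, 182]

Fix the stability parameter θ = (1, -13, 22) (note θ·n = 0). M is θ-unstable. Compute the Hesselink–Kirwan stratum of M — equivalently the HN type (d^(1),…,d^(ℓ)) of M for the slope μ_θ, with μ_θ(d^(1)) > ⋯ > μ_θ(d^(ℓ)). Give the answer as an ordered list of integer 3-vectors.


Via rank(M_{q-1}∘⋯∘M_p): M ≅ I[1,1]^2, I[1,2], I[1,3].
μ_θ-semistable layers: μ^(1)=22; μ^(2)=1; μ^(3)=-6

((0, 0, 1); (2, 0, 0); (2, 2, 0))


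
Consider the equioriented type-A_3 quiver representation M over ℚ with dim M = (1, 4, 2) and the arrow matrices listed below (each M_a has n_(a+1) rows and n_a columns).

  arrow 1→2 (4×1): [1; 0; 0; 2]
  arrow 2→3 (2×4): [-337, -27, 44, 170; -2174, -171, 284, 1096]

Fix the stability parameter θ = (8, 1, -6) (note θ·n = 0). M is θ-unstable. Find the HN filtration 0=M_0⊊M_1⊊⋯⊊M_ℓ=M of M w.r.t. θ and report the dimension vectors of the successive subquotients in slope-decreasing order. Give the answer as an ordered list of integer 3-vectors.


Via rank(M_{q-1}∘⋯∘M_p): M ≅ I[1,3], I[2,2]^2, I[2,3].
μ_θ-semistable layers: μ^(1)=1; μ^(2)=-5/2

((1, 3, 1); (0, 1, 1))


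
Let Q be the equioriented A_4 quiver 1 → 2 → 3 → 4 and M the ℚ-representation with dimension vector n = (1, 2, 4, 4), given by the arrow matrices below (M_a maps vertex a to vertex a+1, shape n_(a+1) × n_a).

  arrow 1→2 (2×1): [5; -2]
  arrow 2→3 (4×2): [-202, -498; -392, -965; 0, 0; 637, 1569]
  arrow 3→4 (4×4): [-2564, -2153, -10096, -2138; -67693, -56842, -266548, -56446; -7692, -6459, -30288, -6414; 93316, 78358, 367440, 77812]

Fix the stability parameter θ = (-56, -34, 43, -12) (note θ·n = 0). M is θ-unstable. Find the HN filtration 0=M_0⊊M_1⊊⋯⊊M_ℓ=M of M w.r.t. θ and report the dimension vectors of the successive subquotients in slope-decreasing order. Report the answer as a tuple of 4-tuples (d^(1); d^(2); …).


Via rank(M_{q-1}∘⋯∘M_p): M ≅ I[1,3], I[2,4], I[3,3], I[3,4], I[4,4]^2.
μ_θ-semistable layers: μ^(1)=43; μ^(2)=31/2; μ^(3)=-12; μ^(4)=-34; μ^(5)=-56

((0, 0, 2, 0); (0, 0, 2, 2); (0, 0, 0, 2); (0, 2, 0, 0); (1, 0, 0, 0))


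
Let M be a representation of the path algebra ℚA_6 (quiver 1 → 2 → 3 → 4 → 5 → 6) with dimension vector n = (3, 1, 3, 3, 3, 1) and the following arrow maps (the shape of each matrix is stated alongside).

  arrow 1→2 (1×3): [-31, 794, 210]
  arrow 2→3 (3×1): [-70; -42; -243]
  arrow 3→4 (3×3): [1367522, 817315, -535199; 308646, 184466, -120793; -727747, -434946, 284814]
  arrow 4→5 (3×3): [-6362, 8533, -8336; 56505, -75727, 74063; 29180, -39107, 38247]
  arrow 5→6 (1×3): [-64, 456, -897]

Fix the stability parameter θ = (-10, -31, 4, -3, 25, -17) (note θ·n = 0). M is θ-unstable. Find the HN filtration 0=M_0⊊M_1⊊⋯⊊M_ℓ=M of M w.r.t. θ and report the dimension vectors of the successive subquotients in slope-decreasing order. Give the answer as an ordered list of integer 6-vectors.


Barcode: M ≅ I[1,1]^2, I[1,6], I[3,5]^2. HN layers by μ_θ (5 steps, strictly decreasing):
  μ^(1)=25; μ^(2)=4; μ^(3)=1/2; μ^(4)=-10; μ^(5)=-41/2

((0, 0, 0, 0, 2, 0); (0, 0, 0, 0, 1, 1); (0, 0, 3, 3, 0, 0); (2, 0, 0, 0, 0, 0); (1, 1, 0, 0, 0, 0))


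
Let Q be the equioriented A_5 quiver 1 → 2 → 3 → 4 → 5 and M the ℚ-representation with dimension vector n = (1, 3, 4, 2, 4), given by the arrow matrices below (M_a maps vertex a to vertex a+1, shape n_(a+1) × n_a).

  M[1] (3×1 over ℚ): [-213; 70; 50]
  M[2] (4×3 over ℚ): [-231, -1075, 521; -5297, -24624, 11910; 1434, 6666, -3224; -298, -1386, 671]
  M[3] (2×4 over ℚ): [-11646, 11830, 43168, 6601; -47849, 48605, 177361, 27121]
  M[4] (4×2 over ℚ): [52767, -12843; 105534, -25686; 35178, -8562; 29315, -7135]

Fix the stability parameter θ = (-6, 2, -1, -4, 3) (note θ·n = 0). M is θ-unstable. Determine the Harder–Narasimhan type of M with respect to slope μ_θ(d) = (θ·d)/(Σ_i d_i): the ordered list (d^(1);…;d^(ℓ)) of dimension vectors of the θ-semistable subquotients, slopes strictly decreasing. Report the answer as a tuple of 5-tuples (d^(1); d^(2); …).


Barcode: M ≅ I[1,3], I[2,4], I[2,5], I[3,3], I[5,5]^3. HN layers by μ_θ (4 steps, strictly decreasing):
  μ^(1)=3; μ^(2)=1/2; μ^(3)=-1; μ^(4)=-6

((0, 0, 0, 0, 4); (0, 1, 1, 0, 0); (0, 2, 3, 2, 0); (1, 0, 0, 0, 0))


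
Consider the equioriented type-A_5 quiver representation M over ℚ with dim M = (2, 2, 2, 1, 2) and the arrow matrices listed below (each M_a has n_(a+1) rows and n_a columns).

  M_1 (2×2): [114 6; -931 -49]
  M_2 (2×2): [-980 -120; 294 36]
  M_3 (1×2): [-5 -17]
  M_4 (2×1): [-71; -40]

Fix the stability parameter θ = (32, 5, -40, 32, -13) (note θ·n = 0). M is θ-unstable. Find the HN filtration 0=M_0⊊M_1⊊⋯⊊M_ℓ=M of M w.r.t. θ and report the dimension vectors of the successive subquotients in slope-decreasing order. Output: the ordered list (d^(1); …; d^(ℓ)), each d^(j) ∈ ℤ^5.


Barcode: M ≅ I[1,1], I[1,2], I[2,5], I[3,3], I[5,5]. HN layers by μ_θ (6 steps, strictly decreasing):
  μ^(1)=32; μ^(2)=37/2; μ^(3)=19/2; μ^(4)=-13; μ^(5)=-35/2; μ^(6)=-40

((1, 0, 0, 0, 0); (1, 1, 0, 0, 0); (0, 0, 0, 1, 1); (0, 0, 0, 0, 1); (0, 1, 1, 0, 0); (0, 0, 1, 0, 0))


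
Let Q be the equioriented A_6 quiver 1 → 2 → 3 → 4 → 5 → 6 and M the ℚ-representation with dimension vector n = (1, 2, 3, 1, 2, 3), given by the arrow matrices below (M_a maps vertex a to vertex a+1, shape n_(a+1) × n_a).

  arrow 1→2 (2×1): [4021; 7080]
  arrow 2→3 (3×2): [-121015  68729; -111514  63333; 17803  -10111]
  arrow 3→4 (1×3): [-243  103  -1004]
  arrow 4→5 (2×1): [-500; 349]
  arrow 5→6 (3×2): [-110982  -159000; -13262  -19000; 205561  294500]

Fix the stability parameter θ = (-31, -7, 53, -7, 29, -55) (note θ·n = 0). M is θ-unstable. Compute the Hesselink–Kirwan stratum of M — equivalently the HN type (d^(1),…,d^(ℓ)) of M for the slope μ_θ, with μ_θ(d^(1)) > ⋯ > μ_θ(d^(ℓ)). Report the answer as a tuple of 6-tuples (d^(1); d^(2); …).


Interval decomposition of M: I[1,5], I[2,3], I[3,3], I[5,6], I[6,6]^2.
HN type (ℓ=7): μ^(1)=53; μ^(2)=29; μ^(3)=23; μ^(4)=-7; μ^(5)=-13; μ^(6)=-31; μ^(7)=-55

((0, 0, 2, 0, 0, 0); (0, 0, 0, 0, 1, 0); (0, 0, 1, 1, 0, 0); (0, 2, 0, 0, 0, 0); (0, 0, 0, 0, 1, 1); (1, 0, 0, 0, 0, 0); (0, 0, 0, 0, 0, 2))


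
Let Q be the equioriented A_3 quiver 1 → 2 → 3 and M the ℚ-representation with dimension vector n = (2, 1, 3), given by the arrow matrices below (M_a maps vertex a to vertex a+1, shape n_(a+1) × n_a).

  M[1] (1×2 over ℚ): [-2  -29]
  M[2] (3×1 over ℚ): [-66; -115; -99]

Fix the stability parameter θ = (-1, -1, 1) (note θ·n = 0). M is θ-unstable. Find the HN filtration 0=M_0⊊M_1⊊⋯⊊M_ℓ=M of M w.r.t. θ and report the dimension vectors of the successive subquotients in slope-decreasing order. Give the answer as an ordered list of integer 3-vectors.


Interval decomposition of M: I[1,1], I[1,3], I[3,3]^2.
HN type (ℓ=2): μ^(1)=1; μ^(2)=-1

((0, 0, 3); (2, 1, 0))


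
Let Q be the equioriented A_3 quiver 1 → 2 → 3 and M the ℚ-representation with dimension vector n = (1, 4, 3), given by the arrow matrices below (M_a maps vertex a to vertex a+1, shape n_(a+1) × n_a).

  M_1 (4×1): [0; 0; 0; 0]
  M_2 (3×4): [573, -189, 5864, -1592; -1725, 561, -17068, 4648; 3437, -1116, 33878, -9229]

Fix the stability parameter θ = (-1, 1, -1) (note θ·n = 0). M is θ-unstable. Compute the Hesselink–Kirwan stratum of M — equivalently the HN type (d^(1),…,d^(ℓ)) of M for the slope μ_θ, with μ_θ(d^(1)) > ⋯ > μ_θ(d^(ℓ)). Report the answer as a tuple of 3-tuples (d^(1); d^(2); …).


Interval decomposition of M: I[1,1], I[2,2], I[2,3]^3.
HN type (ℓ=3): μ^(1)=1; μ^(2)=0; μ^(3)=-1

((0, 1, 0); (0, 3, 3); (1, 0, 0))


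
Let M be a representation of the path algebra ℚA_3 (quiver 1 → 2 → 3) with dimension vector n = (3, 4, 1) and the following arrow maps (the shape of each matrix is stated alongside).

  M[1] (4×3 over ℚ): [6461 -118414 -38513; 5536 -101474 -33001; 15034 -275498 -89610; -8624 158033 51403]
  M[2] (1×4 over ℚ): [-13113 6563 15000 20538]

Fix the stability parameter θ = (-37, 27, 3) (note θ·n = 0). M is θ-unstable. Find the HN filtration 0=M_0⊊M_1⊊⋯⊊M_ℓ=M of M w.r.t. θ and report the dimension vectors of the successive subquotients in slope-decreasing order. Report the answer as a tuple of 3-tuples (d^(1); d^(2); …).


Via rank(M_{q-1}∘⋯∘M_p): M ≅ I[1,2]^2, I[1,3], I[2,2].
μ_θ-semistable layers: μ^(1)=27; μ^(2)=15; μ^(3)=-37

((0, 3, 0); (0, 1, 1); (3, 0, 0))


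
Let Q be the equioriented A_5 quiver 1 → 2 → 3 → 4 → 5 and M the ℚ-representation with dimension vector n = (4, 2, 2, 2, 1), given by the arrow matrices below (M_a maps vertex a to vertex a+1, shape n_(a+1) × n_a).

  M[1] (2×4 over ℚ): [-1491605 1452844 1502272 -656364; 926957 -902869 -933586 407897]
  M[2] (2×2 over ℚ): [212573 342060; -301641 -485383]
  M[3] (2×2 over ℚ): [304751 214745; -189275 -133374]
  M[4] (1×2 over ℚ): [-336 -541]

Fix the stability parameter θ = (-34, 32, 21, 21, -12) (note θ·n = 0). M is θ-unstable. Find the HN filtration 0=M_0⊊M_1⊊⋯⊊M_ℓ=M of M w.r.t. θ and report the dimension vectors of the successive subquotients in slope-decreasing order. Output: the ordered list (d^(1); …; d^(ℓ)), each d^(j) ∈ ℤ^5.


Barcode: M ≅ I[1,1]^2, I[1,4], I[1,5]. HN layers by μ_θ (3 steps, strictly decreasing):
  μ^(1)=74/3; μ^(2)=31/2; μ^(3)=-34

((0, 1, 1, 1, 0); (0, 1, 1, 1, 1); (4, 0, 0, 0, 0))


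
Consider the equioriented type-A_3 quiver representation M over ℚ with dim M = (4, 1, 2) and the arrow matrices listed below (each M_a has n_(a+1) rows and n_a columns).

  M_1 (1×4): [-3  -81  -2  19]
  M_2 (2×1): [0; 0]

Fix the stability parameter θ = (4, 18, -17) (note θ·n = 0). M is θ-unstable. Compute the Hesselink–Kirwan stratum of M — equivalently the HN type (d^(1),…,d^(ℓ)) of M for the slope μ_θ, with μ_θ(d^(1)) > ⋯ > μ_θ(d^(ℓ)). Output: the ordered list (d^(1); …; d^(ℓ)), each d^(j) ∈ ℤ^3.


Via rank(M_{q-1}∘⋯∘M_p): M ≅ I[1,1]^3, I[1,2], I[3,3]^2.
μ_θ-semistable layers: μ^(1)=18; μ^(2)=4; μ^(3)=-17

((0, 1, 0); (4, 0, 0); (0, 0, 2))


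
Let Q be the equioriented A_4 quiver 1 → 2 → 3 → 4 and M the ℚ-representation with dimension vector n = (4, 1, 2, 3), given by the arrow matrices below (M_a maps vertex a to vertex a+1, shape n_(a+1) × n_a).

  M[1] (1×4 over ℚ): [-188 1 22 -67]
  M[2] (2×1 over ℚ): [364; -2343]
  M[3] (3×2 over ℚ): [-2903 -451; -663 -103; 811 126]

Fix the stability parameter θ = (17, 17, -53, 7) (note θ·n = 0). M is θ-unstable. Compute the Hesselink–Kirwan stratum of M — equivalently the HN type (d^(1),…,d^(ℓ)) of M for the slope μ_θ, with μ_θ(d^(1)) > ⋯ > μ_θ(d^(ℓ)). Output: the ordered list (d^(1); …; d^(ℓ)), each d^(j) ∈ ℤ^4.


Interval decomposition of M: I[1,1]^3, I[1,4], I[3,4], I[4,4].
HN type (ℓ=4): μ^(1)=17; μ^(2)=7; μ^(3)=-19/3; μ^(4)=-53

((3, 0, 0, 0); (0, 0, 0, 3); (1, 1, 1, 0); (0, 0, 1, 0))


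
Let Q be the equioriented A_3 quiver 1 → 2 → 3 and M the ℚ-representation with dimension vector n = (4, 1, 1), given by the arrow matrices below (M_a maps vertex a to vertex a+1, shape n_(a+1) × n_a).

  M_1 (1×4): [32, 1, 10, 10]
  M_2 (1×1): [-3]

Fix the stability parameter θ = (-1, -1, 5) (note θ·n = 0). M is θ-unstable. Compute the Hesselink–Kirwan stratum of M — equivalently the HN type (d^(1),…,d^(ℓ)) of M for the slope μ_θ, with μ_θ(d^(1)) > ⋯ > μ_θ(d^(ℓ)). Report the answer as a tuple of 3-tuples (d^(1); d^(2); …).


Via rank(M_{q-1}∘⋯∘M_p): M ≅ I[1,1]^3, I[1,3].
μ_θ-semistable layers: μ^(1)=5; μ^(2)=-1

((0, 0, 1); (4, 1, 0))


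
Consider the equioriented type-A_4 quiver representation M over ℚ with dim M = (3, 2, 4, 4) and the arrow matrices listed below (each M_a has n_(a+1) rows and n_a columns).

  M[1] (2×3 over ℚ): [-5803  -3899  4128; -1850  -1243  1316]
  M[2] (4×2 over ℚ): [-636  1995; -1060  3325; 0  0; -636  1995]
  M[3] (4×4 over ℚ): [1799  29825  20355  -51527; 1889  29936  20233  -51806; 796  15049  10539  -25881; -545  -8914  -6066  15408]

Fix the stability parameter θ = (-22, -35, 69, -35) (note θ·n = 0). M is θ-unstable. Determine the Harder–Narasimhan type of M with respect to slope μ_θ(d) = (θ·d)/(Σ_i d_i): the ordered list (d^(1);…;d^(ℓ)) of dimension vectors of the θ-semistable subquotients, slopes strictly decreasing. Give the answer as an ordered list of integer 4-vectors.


Via rank(M_{q-1}∘⋯∘M_p): M ≅ I[1,1], I[1,2], I[1,4], I[3,4]^3.
μ_θ-semistable layers: μ^(1)=17; μ^(2)=-22; μ^(3)=-57/2

((0, 0, 4, 4); (1, 0, 0, 0); (2, 2, 0, 0))


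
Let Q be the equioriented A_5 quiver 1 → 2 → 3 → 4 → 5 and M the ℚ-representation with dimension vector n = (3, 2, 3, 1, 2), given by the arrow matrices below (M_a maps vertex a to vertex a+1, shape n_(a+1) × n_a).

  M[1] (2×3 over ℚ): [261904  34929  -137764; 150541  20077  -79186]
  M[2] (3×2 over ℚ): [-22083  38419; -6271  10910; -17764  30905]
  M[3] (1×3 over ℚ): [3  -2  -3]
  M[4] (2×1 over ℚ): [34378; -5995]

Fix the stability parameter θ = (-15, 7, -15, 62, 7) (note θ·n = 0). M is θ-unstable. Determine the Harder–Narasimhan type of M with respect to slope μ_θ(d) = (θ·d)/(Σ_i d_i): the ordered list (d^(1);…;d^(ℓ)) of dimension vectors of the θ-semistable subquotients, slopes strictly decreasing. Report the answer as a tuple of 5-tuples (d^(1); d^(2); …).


Interval decomposition of M: I[1,1], I[1,3], I[1,5], I[3,3], I[5,5].
HN type (ℓ=4): μ^(1)=69/2; μ^(2)=7; μ^(3)=-4; μ^(4)=-15

((0, 0, 0, 1, 1); (0, 0, 0, 0, 1); (0, 2, 2, 0, 0); (3, 0, 1, 0, 0))


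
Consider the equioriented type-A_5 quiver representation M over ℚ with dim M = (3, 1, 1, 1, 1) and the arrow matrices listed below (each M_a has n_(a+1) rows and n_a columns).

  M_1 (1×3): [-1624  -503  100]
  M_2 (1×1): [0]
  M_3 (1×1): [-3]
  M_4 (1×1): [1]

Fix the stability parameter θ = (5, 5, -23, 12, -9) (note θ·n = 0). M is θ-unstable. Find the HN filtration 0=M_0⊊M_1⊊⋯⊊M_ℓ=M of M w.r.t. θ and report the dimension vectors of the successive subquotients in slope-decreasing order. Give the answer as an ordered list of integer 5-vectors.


Barcode: M ≅ I[1,1]^2, I[1,2], I[3,5]. HN layers by μ_θ (3 steps, strictly decreasing):
  μ^(1)=5; μ^(2)=3/2; μ^(3)=-23

((3, 1, 0, 0, 0); (0, 0, 0, 1, 1); (0, 0, 1, 0, 0))


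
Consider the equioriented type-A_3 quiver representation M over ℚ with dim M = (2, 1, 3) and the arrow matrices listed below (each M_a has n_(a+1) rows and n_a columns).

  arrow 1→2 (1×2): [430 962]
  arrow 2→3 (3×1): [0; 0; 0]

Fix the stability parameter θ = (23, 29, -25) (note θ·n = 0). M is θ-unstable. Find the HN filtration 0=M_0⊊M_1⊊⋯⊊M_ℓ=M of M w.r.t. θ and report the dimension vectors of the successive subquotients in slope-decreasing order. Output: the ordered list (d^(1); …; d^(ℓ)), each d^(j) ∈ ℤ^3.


Interval decomposition of M: I[1,1], I[1,2], I[3,3]^3.
HN type (ℓ=3): μ^(1)=29; μ^(2)=23; μ^(3)=-25

((0, 1, 0); (2, 0, 0); (0, 0, 3))


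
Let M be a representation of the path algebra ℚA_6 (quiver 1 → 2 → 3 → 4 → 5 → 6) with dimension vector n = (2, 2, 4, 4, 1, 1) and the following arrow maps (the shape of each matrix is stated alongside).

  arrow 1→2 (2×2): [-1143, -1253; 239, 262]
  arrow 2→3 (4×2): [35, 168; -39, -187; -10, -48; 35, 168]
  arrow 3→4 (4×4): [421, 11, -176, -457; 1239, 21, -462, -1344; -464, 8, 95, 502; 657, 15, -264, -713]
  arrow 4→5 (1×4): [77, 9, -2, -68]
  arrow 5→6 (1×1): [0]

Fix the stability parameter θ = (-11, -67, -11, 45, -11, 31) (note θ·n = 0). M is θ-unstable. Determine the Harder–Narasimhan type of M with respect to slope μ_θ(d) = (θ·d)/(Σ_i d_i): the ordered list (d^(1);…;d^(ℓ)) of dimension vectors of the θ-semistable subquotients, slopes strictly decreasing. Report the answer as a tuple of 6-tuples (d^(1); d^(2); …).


Barcode: M ≅ I[1,4], I[1,5], I[3,3], I[3,4], I[4,4], I[6,6]. HN layers by μ_θ (5 steps, strictly decreasing):
  μ^(1)=45; μ^(2)=31; μ^(3)=17; μ^(4)=-11; μ^(5)=-39

((0, 0, 0, 3, 0, 0); (0, 0, 0, 0, 0, 1); (0, 0, 0, 1, 1, 0); (0, 0, 4, 0, 0, 0); (2, 2, 0, 0, 0, 0))


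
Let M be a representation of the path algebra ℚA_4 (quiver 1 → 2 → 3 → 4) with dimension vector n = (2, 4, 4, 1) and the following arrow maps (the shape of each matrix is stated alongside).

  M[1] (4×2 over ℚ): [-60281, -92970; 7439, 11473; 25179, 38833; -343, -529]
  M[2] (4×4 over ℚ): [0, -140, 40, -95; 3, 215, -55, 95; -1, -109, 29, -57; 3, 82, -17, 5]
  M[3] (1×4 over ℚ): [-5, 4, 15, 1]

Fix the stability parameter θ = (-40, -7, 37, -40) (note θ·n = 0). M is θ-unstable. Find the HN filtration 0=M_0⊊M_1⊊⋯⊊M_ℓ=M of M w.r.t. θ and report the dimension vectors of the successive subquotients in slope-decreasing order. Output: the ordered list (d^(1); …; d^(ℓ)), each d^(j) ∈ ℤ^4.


Via rank(M_{q-1}∘⋯∘M_p): M ≅ I[1,3]^2, I[2,2], I[2,4], I[3,3].
μ_θ-semistable layers: μ^(1)=37; μ^(2)=-3/2; μ^(3)=-7; μ^(4)=-40

((0, 0, 3, 0); (0, 0, 1, 1); (0, 4, 0, 0); (2, 0, 0, 0))


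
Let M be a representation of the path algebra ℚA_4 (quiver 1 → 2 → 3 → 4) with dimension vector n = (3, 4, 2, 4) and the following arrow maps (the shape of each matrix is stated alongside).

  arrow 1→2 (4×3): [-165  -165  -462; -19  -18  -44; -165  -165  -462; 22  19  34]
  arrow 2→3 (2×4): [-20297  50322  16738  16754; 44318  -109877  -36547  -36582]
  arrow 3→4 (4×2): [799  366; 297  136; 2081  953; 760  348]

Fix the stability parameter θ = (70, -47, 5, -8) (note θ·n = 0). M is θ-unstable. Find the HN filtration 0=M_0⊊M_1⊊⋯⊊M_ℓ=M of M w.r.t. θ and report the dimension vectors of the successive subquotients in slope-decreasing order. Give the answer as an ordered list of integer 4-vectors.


Barcode: M ≅ I[1,1], I[1,4]^2, I[2,2]^2, I[4,4]^2. HN layers by μ_θ (4 steps, strictly decreasing):
  μ^(1)=70; μ^(2)=5; μ^(3)=-8; μ^(4)=-47

((1, 0, 0, 0); (2, 2, 2, 2); (0, 0, 0, 2); (0, 2, 0, 0))


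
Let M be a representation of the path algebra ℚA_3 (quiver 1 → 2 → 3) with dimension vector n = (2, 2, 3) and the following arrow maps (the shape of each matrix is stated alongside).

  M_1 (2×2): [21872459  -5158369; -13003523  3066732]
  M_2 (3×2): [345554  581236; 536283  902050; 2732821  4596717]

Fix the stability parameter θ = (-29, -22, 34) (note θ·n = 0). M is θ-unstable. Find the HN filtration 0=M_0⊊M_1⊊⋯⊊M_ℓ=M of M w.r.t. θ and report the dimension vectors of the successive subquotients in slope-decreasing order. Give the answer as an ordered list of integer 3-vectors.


Barcode: M ≅ I[1,3]^2, I[3,3]. HN layers by μ_θ (3 steps, strictly decreasing):
  μ^(1)=34; μ^(2)=-22; μ^(3)=-29

((0, 0, 3); (0, 2, 0); (2, 0, 0))


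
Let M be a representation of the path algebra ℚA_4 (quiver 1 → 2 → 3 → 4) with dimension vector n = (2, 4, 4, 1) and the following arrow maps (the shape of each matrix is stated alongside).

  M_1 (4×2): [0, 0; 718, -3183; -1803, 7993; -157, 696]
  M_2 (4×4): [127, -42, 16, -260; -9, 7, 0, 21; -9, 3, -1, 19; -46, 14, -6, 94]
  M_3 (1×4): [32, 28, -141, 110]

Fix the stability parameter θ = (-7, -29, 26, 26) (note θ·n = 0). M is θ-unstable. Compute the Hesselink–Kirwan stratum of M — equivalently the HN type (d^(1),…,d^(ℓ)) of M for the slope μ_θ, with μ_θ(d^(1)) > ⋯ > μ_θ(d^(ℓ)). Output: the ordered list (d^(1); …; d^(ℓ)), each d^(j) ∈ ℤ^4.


Barcode: M ≅ I[1,3], I[1,4], I[2,2], I[2,3], I[3,3]. HN layers by μ_θ (3 steps, strictly decreasing):
  μ^(1)=26; μ^(2)=-18; μ^(3)=-29

((0, 0, 4, 1); (2, 2, 0, 0); (0, 2, 0, 0))


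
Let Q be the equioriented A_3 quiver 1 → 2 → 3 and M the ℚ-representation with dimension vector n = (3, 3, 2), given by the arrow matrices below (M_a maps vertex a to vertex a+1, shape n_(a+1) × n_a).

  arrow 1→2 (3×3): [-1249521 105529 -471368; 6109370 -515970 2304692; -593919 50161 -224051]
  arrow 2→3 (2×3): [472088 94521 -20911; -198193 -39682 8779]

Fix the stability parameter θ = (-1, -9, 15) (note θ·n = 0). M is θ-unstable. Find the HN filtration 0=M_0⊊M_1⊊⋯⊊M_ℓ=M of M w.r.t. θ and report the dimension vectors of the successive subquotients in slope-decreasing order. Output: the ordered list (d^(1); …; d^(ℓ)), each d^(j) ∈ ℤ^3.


Interval decomposition of M: I[1,1], I[1,3]^2, I[2,2].
HN type (ℓ=4): μ^(1)=15; μ^(2)=-1; μ^(3)=-5; μ^(4)=-9

((0, 0, 2); (1, 0, 0); (2, 2, 0); (0, 1, 0))


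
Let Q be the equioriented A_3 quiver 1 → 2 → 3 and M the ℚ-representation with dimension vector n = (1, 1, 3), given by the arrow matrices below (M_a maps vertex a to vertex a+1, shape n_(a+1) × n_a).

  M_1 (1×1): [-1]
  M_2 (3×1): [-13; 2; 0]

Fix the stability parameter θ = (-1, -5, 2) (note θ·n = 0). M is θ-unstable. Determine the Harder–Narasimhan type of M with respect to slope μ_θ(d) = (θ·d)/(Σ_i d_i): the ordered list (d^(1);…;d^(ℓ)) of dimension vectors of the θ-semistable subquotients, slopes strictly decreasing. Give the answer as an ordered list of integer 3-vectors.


Via rank(M_{q-1}∘⋯∘M_p): M ≅ I[1,3], I[3,3]^2.
μ_θ-semistable layers: μ^(1)=2; μ^(2)=-3

((0, 0, 3); (1, 1, 0))


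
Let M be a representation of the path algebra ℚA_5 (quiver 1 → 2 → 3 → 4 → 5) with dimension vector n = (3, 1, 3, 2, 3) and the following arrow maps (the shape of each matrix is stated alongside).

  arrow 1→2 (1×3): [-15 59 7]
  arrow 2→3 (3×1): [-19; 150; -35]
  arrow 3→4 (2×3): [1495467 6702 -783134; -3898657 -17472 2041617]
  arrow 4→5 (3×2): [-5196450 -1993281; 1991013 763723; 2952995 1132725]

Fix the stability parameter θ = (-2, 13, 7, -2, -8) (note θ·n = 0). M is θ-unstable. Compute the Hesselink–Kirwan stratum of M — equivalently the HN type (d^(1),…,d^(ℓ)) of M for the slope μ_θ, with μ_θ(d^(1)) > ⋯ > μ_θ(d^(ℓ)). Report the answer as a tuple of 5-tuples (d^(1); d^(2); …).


Via rank(M_{q-1}∘⋯∘M_p): M ≅ I[1,1]^2, I[1,5], I[3,3], I[3,5], I[5,5].
μ_θ-semistable layers: μ^(1)=7; μ^(2)=5/2; μ^(3)=-1; μ^(4)=-2; μ^(5)=-8

((0, 0, 1, 0, 0); (0, 1, 1, 1, 1); (0, 0, 1, 1, 1); (3, 0, 0, 0, 0); (0, 0, 0, 0, 1))


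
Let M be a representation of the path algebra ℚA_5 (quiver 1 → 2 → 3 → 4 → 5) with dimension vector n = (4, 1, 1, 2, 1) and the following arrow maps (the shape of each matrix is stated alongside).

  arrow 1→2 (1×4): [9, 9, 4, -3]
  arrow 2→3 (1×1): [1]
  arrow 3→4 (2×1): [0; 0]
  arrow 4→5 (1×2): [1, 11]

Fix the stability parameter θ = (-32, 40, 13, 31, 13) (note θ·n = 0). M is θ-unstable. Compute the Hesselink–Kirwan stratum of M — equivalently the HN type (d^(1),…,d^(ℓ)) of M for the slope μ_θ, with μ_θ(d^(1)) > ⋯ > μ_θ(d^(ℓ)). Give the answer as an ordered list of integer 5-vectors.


Barcode: M ≅ I[1,1]^3, I[1,3], I[4,4], I[4,5]. HN layers by μ_θ (4 steps, strictly decreasing):
  μ^(1)=31; μ^(2)=53/2; μ^(3)=22; μ^(4)=-32

((0, 0, 0, 1, 0); (0, 1, 1, 0, 0); (0, 0, 0, 1, 1); (4, 0, 0, 0, 0))


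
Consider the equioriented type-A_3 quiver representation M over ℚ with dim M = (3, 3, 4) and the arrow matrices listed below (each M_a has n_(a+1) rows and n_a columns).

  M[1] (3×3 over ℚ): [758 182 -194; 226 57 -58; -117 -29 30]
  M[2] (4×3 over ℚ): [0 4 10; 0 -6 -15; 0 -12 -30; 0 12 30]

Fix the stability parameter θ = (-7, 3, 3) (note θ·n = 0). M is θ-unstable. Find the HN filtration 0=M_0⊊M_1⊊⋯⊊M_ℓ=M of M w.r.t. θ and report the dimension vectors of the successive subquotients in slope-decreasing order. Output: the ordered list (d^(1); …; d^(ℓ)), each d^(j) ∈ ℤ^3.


Interval decomposition of M: I[1,2]^2, I[1,3], I[3,3]^3.
HN type (ℓ=2): μ^(1)=3; μ^(2)=-7

((0, 3, 4); (3, 0, 0))
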